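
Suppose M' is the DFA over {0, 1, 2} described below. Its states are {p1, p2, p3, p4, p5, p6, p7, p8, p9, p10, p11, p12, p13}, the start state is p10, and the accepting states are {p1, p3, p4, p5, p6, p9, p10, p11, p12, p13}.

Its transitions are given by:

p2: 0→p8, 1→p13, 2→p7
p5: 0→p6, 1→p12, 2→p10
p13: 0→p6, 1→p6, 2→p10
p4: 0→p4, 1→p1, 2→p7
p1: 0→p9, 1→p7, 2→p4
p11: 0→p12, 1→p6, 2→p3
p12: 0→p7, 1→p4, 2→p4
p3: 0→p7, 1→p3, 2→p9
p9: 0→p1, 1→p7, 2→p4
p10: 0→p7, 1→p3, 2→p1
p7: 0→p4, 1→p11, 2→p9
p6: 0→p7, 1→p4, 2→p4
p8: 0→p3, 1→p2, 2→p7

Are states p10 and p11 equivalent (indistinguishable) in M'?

First remove the unreachable states {p2,p5,p8,p13}; 9 states remain.
Initial partition by acceptance: {p1,p3,p4,p6,p9,p10,p11,p12} | {p7}.
On input 0, block {p1,p3,p4,p6,p9,p10,p11,p12} splits into {p1,p4,p9,p11} and {p3,p6,p10,p12}.
On input 0, block {p1,p4,p9,p11} splits into {p1,p4,p9} and {p11}.
Refine {p1,p4,p9} on symbol 1: members go to different blocks, giving {p1,p9} and {p4}.
Refine {p3,p6,p10,p12} on symbol 1: members go to different blocks, giving {p3,p10} and {p6,p12}.
Stable partition: {p1,p9} | {p7} | {p3,p10} | {p11} | {p4} | {p6,p12} — 6 equivalence classes.
p10 and p11 end up in different blocks, so they are distinguishable. For instance, the string '0' is accepted from only p11.

No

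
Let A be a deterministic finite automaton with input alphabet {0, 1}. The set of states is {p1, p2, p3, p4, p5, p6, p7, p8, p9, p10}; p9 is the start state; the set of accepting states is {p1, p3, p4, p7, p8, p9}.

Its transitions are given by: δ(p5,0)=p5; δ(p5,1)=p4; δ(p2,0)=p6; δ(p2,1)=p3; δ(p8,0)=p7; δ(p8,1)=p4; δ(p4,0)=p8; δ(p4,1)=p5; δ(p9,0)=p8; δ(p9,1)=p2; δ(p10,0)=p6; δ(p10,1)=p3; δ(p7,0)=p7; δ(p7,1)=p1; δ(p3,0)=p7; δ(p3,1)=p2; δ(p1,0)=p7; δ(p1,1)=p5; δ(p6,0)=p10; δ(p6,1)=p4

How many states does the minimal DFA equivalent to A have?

3

P0 = {p1,p3,p4,p7,p8,p9} | {p2,p5,p6,p10}.
Refine {p1,p3,p4,p7,p8,p9} on symbol 1: members go to different blocks, giving {p1,p3,p4,p9} and {p7,p8}.
No further refinement is possible. Final partition (3 blocks): {p1,p3,p4,p9} | {p2,p5,p6,p10} | {p7,p8}.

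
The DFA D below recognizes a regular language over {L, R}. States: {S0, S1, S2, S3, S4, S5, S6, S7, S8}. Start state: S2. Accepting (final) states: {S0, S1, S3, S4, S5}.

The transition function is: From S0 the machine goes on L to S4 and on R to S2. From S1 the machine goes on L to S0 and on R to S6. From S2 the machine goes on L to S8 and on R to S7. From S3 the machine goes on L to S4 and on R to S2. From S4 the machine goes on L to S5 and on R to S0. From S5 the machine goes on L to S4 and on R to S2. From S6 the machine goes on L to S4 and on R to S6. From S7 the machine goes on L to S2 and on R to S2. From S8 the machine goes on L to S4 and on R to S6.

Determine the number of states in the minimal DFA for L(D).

5

States {S1,S3} cannot be reached from the start state, so discard them.
Initial partition by acceptance: {S0,S4,S5} | {S2,S6,S7,S8}.
Refine {S0,S4,S5} on symbol R: members go to different blocks, giving {S0,S5} and {S4}.
On input L, block {S2,S6,S7,S8} splits into {S2,S7} and {S6,S8}.
On input L, block {S2,S7} splits into {S2} and {S7}.
No further refinement is possible. Final partition (5 blocks): {S0,S5} | {S2} | {S4} | {S6,S8} | {S7}.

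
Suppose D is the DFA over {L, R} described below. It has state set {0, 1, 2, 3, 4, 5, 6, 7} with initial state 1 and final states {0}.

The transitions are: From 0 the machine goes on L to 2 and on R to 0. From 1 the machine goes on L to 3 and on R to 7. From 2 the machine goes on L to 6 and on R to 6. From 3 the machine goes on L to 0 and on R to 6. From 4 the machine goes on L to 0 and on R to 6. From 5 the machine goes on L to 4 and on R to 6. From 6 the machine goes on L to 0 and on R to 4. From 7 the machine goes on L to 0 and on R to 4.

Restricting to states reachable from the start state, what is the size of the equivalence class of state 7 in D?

4

States {5} cannot be reached from the start state, so discard them.
Initial partition by acceptance: {0} | {1,2,3,4,6,7}.
Refine {1,2,3,4,6,7} on symbol L: members go to different blocks, giving {3,4,6,7} and {1,2}.
The partition is now stable with 3 blocks: {0} | {3,4,6,7} | {1,2}.
The equivalence class containing 7 is {3,4,6,7}, of size 4.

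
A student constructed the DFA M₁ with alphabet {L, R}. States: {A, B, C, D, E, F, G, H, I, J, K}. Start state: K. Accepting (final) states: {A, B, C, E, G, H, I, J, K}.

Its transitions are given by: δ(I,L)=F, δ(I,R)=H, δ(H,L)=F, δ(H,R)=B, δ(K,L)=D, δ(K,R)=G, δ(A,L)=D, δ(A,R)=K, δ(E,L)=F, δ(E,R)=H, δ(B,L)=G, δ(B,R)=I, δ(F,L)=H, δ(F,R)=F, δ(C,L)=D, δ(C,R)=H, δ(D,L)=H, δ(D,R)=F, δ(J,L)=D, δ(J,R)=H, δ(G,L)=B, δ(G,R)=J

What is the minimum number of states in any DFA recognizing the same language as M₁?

4

Reachable states from the start: {B,D,F,G,H,I,J,K}. Unreachable: {A,C,E} — drop them.
Initial partition by acceptance: {B,G,H,I,J,K} | {D,F}.
Refine {B,G,H,I,J,K} on symbol L: members go to different blocks, giving {H,I,J,K} and {B,G}.
On input R, block {H,I,J,K} splits into {H,K} and {I,J}.
Stable partition: {H,K} | {D,F} | {B,G} | {I,J} — 4 equivalence classes.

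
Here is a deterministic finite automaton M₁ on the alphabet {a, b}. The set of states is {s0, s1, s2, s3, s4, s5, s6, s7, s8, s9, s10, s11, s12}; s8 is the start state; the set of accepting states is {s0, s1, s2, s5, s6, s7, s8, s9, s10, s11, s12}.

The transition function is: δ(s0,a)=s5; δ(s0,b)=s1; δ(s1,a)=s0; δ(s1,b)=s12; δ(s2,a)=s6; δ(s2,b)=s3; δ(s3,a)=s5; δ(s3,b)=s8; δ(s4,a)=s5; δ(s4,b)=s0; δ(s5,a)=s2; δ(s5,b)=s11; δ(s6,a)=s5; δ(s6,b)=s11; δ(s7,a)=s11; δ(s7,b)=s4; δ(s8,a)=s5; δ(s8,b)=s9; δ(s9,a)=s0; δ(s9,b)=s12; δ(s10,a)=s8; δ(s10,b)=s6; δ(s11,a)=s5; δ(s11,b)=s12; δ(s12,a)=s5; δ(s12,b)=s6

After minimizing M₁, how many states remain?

First remove the unreachable states {s4,s7,s10}; 10 states remain.
Start with accepting vs non-accepting: {s0,s1,s2,s5,s6,s8,s9,s11,s12} | {s3}.
Refine {s0,s1,s2,s5,s6,s8,s9,s11,s12} on symbol b: members go to different blocks, giving {s0,s1,s5,s6,s8,s9,s11,s12} and {s2}.
Split {s0,s1,s5,s6,s8,s9,s11,s12} by δ(·,a) → {s0,s1,s6,s8,s9,s11,s12} and {s5}.
Refine {s0,s1,s6,s8,s9,s11,s12} on symbol a: members go to different blocks, giving {s0,s6,s8,s11,s12} and {s1,s9}.
Refine {s0,s6,s8,s11,s12} on symbol b: members go to different blocks, giving {s6,s11,s12} and {s0,s8}.
No further refinement is possible. Final partition (6 blocks): {s6,s11,s12} | {s3} | {s2} | {s5} | {s1,s9} | {s0,s8}.

6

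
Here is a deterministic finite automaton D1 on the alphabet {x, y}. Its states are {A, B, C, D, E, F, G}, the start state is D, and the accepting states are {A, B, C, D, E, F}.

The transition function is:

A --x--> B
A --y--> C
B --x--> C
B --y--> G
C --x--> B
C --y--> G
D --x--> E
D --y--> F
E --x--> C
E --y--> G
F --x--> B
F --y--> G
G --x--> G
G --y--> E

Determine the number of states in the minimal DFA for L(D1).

3

Reachable states from the start: {B,C,D,E,F,G}. Unreachable: {A} — drop them.
P0 = {B,C,D,E,F} | {G}.
Refine {B,C,D,E,F} on symbol y: members go to different blocks, giving {B,C,E,F} and {D}.
Stable partition: {B,C,E,F} | {G} | {D} — 3 equivalence classes.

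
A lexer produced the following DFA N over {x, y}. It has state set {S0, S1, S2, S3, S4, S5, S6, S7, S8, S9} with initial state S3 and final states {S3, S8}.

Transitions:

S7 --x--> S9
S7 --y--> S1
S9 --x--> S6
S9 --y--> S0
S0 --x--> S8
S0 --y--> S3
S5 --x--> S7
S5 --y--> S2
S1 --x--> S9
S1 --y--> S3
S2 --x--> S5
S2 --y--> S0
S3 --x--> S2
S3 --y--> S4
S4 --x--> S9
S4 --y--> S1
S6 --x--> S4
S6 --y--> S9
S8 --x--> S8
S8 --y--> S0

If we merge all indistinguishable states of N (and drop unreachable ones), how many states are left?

Start with accepting vs non-accepting: {S3,S8} | {S0,S1,S2,S4,S5,S6,S7,S9}.
On input x, block {S3,S8} splits into {S3} and {S8}.
On input x, block {S0,S1,S2,S4,S5,S6,S7,S9} splits into {S1,S2,S4,S5,S6,S7,S9} and {S0}.
Refine {S1,S2,S4,S5,S6,S7,S9} on symbol y: members go to different blocks, giving {S4,S5,S6,S7} and {S2,S9} and {S1}.
On input x, block {S4,S5,S6,S7} splits into {S4,S7} and {S5,S6}.
The partition is now stable with 7 blocks: {S3} | {S4,S7} | {S8} | {S0} | {S2,S9} | {S1} | {S5,S6}.

7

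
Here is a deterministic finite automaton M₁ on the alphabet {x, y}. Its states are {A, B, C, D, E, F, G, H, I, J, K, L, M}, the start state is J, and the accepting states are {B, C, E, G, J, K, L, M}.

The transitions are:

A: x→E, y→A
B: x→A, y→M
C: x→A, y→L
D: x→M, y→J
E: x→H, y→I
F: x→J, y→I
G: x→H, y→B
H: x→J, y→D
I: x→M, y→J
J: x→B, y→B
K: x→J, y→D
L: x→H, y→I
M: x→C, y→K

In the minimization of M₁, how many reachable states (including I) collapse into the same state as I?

2

States {F,G} cannot be reached from the start state, so discard them.
Initial partition by acceptance: {B,C,E,J,K,L,M} | {A,D,H,I}.
On input x, block {B,C,E,J,K,L,M} splits into {B,C,E,L} and {J,K,M}.
Refine {B,C,E,L} on symbol y: members go to different blocks, giving {E,L} and {B} and {C}.
Split {A,D,H,I} by δ(·,x) → {D,H,I} and {A}.
On input y, block {D,H,I} splits into {D,I} and {H}.
Split {J,K,M} by δ(·,x) → {J} and {K} and {M}.
No further refinement is possible. Final partition (9 blocks): {E,L} | {D,I} | {J} | {B} | {C} | {A} | {H} | {K} | {M}.
State I belongs to the block {D,I}, which has 2 states.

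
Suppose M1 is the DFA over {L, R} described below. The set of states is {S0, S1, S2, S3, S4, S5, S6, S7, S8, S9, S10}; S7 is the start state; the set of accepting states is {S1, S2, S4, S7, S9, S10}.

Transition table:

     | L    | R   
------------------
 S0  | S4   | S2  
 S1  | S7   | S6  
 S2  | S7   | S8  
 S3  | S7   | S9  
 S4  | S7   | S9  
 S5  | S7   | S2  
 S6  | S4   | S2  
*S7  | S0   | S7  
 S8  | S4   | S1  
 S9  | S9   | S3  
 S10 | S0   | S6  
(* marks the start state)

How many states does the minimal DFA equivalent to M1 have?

First remove the unreachable states {S5,S10}; 9 states remain.
P0 = {S1,S2,S4,S7,S9} | {S0,S3,S6,S8}.
On input L, block {S1,S2,S4,S7,S9} splits into {S1,S2,S4,S9} and {S7}.
Split {S1,S2,S4,S9} by δ(·,L) → {S1,S2,S4} and {S9}.
Split {S1,S2,S4} by δ(·,R) → {S1,S2} and {S4}.
Refine {S0,S3,S6,S8} on symbol L: members go to different blocks, giving {S0,S6,S8} and {S3}.
No further refinement is possible. Final partition (6 blocks): {S1,S2} | {S0,S6,S8} | {S7} | {S9} | {S4} | {S3}.

6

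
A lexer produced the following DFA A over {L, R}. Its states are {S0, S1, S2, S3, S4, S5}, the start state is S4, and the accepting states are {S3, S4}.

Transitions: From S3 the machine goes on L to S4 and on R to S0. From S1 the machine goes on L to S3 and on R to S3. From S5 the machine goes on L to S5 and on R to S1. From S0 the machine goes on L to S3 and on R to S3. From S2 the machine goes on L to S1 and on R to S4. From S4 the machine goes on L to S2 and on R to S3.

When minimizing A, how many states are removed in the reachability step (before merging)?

BFS from S4 reaches {S0, S1, S2, S3, S4}; the 1 state(s) S5 are never visited.

1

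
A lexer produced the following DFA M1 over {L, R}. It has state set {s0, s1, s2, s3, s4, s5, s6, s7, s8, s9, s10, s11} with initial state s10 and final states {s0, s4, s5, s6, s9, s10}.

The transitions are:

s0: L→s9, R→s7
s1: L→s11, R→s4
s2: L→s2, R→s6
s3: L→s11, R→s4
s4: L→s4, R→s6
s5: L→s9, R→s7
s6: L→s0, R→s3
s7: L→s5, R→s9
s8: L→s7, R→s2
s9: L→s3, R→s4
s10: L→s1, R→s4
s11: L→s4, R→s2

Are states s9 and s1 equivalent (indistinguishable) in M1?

First remove the unreachable states {s8}; 11 states remain.
Initial partition by acceptance: {s0,s4,s5,s6,s9,s10} | {s1,s2,s3,s7,s11}.
On input L, block {s0,s4,s5,s6,s9,s10} splits into {s0,s4,s5,s6} and {s9,s10}.
On input L, block {s0,s4,s5,s6} splits into {s0,s5} and {s4,s6}.
On input L, block {s1,s2,s3,s7,s11} splits into {s1,s2,s3} and {s7} and {s11}.
On input L, block {s1,s2,s3} splits into {s1,s3} and {s2}.
On input L, block {s4,s6} splits into {s4} and {s6}.
No further refinement is possible. Final partition (8 blocks): {s0,s5} | {s1,s3} | {s9,s10} | {s4} | {s7} | {s11} | {s2} | {s6}.
s9 and s1 end up in different blocks, so they are distinguishable. For instance, the string 'ε' is accepted from only s9.

No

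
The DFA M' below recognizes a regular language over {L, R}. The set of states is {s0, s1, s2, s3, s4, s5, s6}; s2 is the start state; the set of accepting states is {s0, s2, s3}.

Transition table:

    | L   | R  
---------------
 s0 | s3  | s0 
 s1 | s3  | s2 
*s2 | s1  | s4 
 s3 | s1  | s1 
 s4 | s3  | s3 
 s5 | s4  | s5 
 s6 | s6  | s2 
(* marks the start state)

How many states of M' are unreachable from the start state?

3

BFS from s2 reaches {s1, s2, s3, s4}; the 3 state(s) s0, s5, s6 are never visited.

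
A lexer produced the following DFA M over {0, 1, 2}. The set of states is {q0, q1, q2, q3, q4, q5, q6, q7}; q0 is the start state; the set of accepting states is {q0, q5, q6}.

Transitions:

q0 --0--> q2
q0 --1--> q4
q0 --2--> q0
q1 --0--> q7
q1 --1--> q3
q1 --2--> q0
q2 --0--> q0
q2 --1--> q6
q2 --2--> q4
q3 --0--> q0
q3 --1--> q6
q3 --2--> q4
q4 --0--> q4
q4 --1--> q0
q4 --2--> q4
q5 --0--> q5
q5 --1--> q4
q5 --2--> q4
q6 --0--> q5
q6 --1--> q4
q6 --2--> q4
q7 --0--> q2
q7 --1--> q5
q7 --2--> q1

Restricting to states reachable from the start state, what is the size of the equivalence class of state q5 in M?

Reachable states from the start: {q0,q2,q4,q5,q6}. Unreachable: {q1,q3,q7} — drop them.
Initial partition by acceptance: {q0,q5,q6} | {q2,q4}.
On input 0, block {q0,q5,q6} splits into {q5,q6} and {q0}.
Refine {q2,q4} on symbol 0: members go to different blocks, giving {q2} and {q4}.
No further refinement is possible. Final partition (4 blocks): {q5,q6} | {q2} | {q0} | {q4}.
State q5 belongs to the block {q5,q6}, which has 2 states.

2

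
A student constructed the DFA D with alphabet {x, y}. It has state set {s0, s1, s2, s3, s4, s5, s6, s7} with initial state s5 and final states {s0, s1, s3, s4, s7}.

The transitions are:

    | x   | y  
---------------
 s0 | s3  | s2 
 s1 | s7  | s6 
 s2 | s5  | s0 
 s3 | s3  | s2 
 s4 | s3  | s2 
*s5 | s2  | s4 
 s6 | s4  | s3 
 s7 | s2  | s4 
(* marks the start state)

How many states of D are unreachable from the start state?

Starting at s5 and following transitions, the reachable set is {s0, s2, s3, s4, s5}. That leaves s1, s6, s7 unreachable — 3 in total.

3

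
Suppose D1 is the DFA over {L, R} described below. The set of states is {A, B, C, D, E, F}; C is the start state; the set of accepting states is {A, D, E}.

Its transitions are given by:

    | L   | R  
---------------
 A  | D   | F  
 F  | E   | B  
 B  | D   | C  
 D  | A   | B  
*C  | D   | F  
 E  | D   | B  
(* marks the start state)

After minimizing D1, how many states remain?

2

All states are reachable from the start state.
P0 = {A,D,E} | {B,C,F}.
No further refinement is possible. Final partition (2 blocks): {A,D,E} | {B,C,F}.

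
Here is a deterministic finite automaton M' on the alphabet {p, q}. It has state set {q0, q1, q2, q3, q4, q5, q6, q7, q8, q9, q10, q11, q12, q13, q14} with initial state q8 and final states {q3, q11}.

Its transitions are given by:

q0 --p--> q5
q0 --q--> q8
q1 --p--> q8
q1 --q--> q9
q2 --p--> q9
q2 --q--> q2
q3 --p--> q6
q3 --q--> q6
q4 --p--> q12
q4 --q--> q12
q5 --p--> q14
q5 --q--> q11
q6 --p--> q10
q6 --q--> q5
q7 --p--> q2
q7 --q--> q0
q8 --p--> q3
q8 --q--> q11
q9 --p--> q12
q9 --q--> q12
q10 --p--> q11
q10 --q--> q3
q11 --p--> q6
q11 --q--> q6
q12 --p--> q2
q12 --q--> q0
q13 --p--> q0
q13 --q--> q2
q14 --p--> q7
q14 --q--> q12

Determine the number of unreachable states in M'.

BFS from q8 reaches {q0, q2, q3, q5, q6, q7, q8, q9, q10, q11, q12, q14}; the 3 state(s) q1, q4, q13 are never visited.

3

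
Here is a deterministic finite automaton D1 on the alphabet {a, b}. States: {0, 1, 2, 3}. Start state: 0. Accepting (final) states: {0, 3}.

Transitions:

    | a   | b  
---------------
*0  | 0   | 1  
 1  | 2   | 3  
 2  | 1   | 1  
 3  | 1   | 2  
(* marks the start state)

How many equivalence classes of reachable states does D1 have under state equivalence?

4

Initial partition by acceptance: {0,3} | {1,2}.
Split {0,3} by δ(·,a) → {0} and {3}.
On input b, block {1,2} splits into {1} and {2}.
Stable partition: {0} | {1} | {3} | {2} — 4 equivalence classes.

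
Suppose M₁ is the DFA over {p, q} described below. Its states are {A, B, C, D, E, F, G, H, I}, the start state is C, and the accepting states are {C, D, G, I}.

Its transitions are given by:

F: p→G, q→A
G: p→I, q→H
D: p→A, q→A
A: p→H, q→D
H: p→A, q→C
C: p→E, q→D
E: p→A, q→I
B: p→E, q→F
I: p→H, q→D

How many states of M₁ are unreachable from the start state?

3

No path from C leads to B, F, G; the other 6 states are all reachable.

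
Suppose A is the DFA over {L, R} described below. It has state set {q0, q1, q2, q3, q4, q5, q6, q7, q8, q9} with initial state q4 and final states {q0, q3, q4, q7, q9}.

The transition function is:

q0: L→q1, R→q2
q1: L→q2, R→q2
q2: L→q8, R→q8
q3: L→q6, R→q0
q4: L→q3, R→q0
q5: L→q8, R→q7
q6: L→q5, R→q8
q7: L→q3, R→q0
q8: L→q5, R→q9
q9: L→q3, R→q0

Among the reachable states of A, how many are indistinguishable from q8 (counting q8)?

2

All states are reachable from the start state.
Start with accepting vs non-accepting: {q0,q3,q4,q7,q9} | {q1,q2,q5,q6,q8}.
Refine {q0,q3,q4,q7,q9} on symbol L: members go to different blocks, giving {q4,q7,q9} and {q0,q3}.
Refine {q1,q2,q5,q6,q8} on symbol R: members go to different blocks, giving {q1,q2,q6} and {q5,q8}.
On input L, block {q1,q2,q6} splits into {q2,q6} and {q1}.
Refine {q0,q3} on symbol L: members go to different blocks, giving {q0} and {q3}.
The partition is now stable with 6 blocks: {q4,q7,q9} | {q2,q6} | {q0} | {q5,q8} | {q1} | {q3}.
State q8 belongs to the block {q5,q8}, which has 2 states.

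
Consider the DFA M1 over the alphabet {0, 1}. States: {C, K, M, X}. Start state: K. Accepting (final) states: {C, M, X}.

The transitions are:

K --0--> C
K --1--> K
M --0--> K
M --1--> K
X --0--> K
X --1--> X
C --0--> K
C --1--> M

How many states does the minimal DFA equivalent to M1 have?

States {X} cannot be reached from the start state, so discard them.
Initial partition by acceptance: {C,M} | {K}.
Refine {C,M} on symbol 1: members go to different blocks, giving {C} and {M}.
The partition is now stable with 3 blocks: {C} | {K} | {M}.

3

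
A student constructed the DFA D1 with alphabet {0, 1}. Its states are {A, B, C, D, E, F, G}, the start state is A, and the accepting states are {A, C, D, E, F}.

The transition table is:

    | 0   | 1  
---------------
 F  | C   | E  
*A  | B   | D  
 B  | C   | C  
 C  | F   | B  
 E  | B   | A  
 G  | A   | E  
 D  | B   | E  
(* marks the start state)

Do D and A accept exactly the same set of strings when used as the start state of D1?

Yes

Reachable states from the start: {A,B,C,D,E,F}. Unreachable: {G} — drop them.
Start with accepting vs non-accepting: {A,C,D,E,F} | {B}.
Split {A,C,D,E,F} by δ(·,0) → {A,D,E} and {C,F}.
On input 1, block {C,F} splits into {C} and {F}.
Stable partition: {A,D,E} | {B} | {C} | {F} — 4 equivalence classes.
D and A lie in the same block of the stable partition, so they are equivalent — no string distinguishes them.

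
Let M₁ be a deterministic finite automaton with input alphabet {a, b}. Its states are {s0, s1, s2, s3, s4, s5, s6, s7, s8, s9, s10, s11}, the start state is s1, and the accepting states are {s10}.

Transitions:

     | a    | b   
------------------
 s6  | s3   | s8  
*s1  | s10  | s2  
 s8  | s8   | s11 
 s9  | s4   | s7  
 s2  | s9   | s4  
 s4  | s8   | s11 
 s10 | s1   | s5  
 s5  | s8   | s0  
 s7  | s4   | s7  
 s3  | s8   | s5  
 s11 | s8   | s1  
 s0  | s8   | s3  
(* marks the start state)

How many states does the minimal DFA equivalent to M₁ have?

First remove the unreachable states {s6}; 11 states remain.
Initial partition by acceptance: {s10} | {s0,s1,s2,s3,s4,s5,s7,s8,s9,s11}.
Split {s0,s1,s2,s3,s4,s5,s7,s8,s9,s11} by δ(·,a) → {s0,s2,s3,s4,s5,s7,s8,s9,s11} and {s1}.
Split {s0,s2,s3,s4,s5,s7,s8,s9,s11} by δ(·,b) → {s0,s2,s3,s4,s5,s7,s8,s9} and {s11}.
Refine {s0,s2,s3,s4,s5,s7,s8,s9} on symbol b: members go to different blocks, giving {s0,s2,s3,s5,s7,s9} and {s4,s8}.
Refine {s0,s2,s3,s5,s7,s9} on symbol a: members go to different blocks, giving {s0,s3,s5,s7,s9} and {s2}.
Stable partition: {s10} | {s0,s3,s5,s7,s9} | {s1} | {s11} | {s4,s8} | {s2} — 6 equivalence classes.

6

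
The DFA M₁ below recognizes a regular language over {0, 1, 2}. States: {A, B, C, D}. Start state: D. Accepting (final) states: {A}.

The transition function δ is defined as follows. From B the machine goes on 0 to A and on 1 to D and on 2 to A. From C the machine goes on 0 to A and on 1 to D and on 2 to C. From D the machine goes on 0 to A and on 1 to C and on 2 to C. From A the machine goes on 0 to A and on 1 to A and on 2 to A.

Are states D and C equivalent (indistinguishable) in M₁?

Yes

First remove the unreachable states {B}; 3 states remain.
P0 = {A} | {C,D}.
No further refinement is possible. Final partition (2 blocks): {A} | {C,D}.
D and C lie in the same block of the stable partition, so they are equivalent — no string distinguishes them.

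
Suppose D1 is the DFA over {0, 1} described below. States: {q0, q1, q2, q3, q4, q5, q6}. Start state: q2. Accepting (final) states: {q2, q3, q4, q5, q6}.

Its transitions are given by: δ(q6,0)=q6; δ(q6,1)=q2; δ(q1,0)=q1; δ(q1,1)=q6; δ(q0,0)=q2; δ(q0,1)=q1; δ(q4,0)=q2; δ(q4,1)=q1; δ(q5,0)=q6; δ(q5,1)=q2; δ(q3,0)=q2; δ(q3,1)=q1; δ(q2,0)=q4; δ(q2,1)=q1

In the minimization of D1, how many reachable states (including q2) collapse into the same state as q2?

2

States {q0,q3,q5} cannot be reached from the start state, so discard them.
P0 = {q2,q4,q6} | {q1}.
On input 1, block {q2,q4,q6} splits into {q2,q4} and {q6}.
The partition is now stable with 3 blocks: {q2,q4} | {q1} | {q6}.
The equivalence class containing q2 is {q2,q4}, of size 2.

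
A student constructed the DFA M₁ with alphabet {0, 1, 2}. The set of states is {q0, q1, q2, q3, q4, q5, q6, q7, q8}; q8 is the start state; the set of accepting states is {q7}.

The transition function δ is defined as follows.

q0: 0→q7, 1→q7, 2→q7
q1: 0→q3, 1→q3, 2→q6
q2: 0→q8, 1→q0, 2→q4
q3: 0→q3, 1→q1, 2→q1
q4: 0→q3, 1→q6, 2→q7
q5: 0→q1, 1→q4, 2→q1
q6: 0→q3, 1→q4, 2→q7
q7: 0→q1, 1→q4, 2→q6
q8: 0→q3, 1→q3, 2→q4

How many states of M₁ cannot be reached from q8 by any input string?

BFS from q8 reaches {q1, q3, q4, q6, q7, q8}; the 3 state(s) q0, q2, q5 are never visited.

3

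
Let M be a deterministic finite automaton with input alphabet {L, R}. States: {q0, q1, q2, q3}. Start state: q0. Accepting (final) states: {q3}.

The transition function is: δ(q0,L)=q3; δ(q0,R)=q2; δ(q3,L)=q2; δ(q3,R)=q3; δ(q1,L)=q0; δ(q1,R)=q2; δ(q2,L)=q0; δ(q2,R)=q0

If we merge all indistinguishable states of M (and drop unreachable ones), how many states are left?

States {q1} cannot be reached from the start state, so discard them.
Initial partition by acceptance: {q3} | {q0,q2}.
Refine {q0,q2} on symbol L: members go to different blocks, giving {q0} and {q2}.
The partition is now stable with 3 blocks: {q3} | {q0} | {q2}.

3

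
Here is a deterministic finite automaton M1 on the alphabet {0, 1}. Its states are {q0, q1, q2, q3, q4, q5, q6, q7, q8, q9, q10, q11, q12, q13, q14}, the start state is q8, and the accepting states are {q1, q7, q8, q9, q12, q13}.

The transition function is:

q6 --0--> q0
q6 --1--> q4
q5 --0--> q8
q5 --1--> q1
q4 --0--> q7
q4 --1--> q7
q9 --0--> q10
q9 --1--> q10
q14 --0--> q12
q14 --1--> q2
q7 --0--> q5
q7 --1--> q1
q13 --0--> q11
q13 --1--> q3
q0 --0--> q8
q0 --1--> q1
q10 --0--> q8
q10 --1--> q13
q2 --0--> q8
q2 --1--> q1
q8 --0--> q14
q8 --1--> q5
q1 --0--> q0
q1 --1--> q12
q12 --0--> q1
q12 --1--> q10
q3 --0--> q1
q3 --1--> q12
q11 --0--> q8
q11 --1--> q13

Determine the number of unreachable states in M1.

No path from q8 leads to q4, q6, q7, q9; the other 11 states are all reachable.

4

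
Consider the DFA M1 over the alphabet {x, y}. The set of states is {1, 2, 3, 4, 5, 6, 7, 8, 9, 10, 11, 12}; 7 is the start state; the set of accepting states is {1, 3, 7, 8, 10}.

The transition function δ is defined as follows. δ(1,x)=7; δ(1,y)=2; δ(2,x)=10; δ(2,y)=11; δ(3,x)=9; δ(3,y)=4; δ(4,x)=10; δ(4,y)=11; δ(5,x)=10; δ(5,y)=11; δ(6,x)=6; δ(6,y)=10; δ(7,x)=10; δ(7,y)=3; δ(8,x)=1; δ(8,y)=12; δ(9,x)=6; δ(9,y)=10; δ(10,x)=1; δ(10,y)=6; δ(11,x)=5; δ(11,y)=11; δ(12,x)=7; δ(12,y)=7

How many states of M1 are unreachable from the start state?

2

Starting at 7 and following transitions, the reachable set is {1, 2, 3, 4, 5, 6, 7, 9, 10, 11}. That leaves 8, 12 unreachable — 2 in total.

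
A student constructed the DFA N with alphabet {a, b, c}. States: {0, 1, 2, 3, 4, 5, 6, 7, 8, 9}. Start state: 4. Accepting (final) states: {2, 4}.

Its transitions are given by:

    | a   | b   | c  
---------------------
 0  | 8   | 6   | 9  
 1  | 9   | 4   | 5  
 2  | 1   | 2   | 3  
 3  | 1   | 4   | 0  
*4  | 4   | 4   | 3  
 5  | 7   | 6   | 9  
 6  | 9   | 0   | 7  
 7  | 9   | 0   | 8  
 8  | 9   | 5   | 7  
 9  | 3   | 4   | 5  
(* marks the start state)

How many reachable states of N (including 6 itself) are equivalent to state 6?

3

States {2} cannot be reached from the start state, so discard them.
Initial partition by acceptance: {4} | {0,1,3,5,6,7,8,9}.
On input b, block {0,1,3,5,6,7,8,9} splits into {0,5,6,7,8} and {1,3,9}.
Split {0,5,6,7,8} by δ(·,a) → {6,7,8} and {0,5}.
No further refinement is possible. Final partition (4 blocks): {4} | {6,7,8} | {1,3,9} | {0,5}.
The equivalence class containing 6 is {6,7,8}, of size 3.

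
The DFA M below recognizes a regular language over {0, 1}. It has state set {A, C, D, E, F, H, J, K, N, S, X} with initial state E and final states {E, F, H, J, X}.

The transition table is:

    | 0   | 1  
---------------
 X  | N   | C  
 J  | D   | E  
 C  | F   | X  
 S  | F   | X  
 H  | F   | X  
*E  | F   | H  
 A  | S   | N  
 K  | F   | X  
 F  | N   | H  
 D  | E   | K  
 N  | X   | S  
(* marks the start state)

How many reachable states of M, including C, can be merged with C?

First remove the unreachable states {A,D,J,K}; 7 states remain.
Initial partition by acceptance: {E,F,H,X} | {C,N,S}.
Refine {E,F,H,X} on symbol 0: members go to different blocks, giving {E,H} and {F,X}.
Refine {E,H} on symbol 1: members go to different blocks, giving {H} and {E}.
Refine {C,N,S} on symbol 1: members go to different blocks, giving {C,S} and {N}.
Split {F,X} by δ(·,1) → {X} and {F}.
Stable partition: {H} | {C,S} | {X} | {E} | {N} | {F} — 6 equivalence classes.
The equivalence class containing C is {C,S}, of size 2.

2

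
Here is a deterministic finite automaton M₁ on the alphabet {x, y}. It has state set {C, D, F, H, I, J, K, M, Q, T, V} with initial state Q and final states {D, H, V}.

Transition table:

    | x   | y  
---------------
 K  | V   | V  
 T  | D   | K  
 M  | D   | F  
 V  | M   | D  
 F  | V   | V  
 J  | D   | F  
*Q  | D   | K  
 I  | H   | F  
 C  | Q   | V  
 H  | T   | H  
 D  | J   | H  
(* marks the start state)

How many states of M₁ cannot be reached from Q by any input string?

2

BFS from Q reaches {D, F, H, J, K, M, Q, T, V}; the 2 state(s) C, I are never visited.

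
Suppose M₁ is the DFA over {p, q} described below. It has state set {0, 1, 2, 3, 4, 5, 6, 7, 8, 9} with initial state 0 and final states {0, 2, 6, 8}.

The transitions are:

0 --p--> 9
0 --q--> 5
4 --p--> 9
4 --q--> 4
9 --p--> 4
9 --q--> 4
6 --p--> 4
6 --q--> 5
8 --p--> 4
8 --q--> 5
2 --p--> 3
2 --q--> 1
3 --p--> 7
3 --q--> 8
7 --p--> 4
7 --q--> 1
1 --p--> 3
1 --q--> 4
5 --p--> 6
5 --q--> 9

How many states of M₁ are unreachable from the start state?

No path from 0 leads to 1, 2, 3, 7, 8; the other 5 states are all reachable.

5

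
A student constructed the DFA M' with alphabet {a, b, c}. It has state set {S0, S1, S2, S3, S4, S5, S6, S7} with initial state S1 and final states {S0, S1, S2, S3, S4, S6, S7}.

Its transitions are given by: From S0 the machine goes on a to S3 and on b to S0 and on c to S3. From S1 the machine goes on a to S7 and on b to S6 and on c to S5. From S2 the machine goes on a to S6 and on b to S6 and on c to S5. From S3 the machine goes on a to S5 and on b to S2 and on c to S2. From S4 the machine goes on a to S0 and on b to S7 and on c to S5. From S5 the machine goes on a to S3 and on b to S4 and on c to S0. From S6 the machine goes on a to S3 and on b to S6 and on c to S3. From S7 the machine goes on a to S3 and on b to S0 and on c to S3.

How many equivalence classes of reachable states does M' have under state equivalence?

4

All states are reachable from the start state.
P0 = {S0,S1,S2,S3,S4,S6,S7} | {S5}.
Refine {S0,S1,S2,S3,S4,S6,S7} on symbol a: members go to different blocks, giving {S0,S1,S2,S4,S6,S7} and {S3}.
Split {S0,S1,S2,S4,S6,S7} by δ(·,a) → {S0,S6,S7} and {S1,S2,S4}.
No further refinement is possible. Final partition (4 blocks): {S0,S6,S7} | {S5} | {S3} | {S1,S2,S4}.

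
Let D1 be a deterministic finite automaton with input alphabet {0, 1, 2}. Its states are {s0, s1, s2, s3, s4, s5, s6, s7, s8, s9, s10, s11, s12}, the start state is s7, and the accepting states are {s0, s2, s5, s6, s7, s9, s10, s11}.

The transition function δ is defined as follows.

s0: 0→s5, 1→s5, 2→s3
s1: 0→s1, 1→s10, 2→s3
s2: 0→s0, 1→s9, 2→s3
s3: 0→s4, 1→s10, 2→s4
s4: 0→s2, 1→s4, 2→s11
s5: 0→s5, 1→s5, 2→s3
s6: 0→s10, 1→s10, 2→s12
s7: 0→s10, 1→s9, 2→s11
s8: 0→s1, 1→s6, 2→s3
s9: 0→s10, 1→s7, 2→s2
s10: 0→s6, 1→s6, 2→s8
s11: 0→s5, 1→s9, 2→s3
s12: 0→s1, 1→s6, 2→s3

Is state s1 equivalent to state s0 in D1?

No

Every state is reachable, so we keep all 13.
P0 = {s0,s2,s5,s6,s7,s9,s10,s11} | {s1,s3,s4,s8,s12}.
Split {s0,s2,s5,s6,s7,s9,s10,s11} by δ(·,2) → {s0,s2,s5,s6,s10,s11} and {s7,s9}.
On input 1, block {s0,s2,s5,s6,s10,s11} splits into {s0,s5,s6,s10} and {s2,s11}.
On input 0, block {s1,s3,s4,s8,s12} splits into {s1,s3,s8,s12} and {s4}.
On input 0, block {s1,s3,s8,s12} splits into {s1,s8,s12} and {s3}.
Split {s0,s5,s6,s10} by δ(·,2) → {s0,s5} and {s6,s10}.
The partition is now stable with 7 blocks: {s0,s5} | {s1,s8,s12} | {s7,s9} | {s2,s11} | {s4} | {s3} | {s6,s10}.
s1 and s0 end up in different blocks, so they are distinguishable. For instance, the string 'ε' is accepted from only s0.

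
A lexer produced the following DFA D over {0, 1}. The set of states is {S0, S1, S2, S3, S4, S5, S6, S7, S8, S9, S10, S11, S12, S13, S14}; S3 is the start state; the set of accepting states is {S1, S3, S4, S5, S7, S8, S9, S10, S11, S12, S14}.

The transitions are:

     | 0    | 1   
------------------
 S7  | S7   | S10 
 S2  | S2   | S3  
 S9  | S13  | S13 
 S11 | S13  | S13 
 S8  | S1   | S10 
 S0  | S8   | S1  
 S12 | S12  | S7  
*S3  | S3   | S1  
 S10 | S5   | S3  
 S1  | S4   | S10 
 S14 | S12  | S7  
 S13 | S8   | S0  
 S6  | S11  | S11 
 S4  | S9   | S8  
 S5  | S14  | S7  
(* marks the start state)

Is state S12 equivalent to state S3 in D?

No

First remove the unreachable states {S2,S6,S11}; 12 states remain.
Start with accepting vs non-accepting: {S1,S3,S4,S5,S7,S8,S9,S10,S12,S14} | {S0,S13}.
On input 0, block {S1,S3,S4,S5,S7,S8,S9,S10,S12,S14} splits into {S1,S3,S4,S5,S7,S8,S10,S12,S14} and {S9}.
Split {S1,S3,S4,S5,S7,S8,S10,S12,S14} by δ(·,0) → {S1,S3,S5,S7,S8,S10,S12,S14} and {S4}.
On input 0, block {S1,S3,S5,S7,S8,S10,S12,S14} splits into {S3,S5,S7,S8,S10,S12,S14} and {S1}.
Refine {S3,S5,S7,S8,S10,S12,S14} on symbol 0: members go to different blocks, giving {S3,S5,S7,S10,S12,S14} and {S8}.
On input 1, block {S3,S5,S7,S10,S12,S14} splits into {S5,S7,S10,S12,S14} and {S3}.
Split {S5,S7,S10,S12,S14} by δ(·,1) → {S5,S7,S12,S14} and {S10}.
Split {S5,S7,S12,S14} by δ(·,1) → {S5,S12,S14} and {S7}.
Refine {S0,S13} on symbol 1: members go to different blocks, giving {S0} and {S13}.
No further refinement is possible. Final partition (10 blocks): {S5,S12,S14} | {S0} | {S9} | {S4} | {S1} | {S8} | {S3} | {S10} | {S7} | {S13}.
S12 and S3 end up in different blocks, so they are distinguishable. For instance, the string '1000' is accepted from only S12.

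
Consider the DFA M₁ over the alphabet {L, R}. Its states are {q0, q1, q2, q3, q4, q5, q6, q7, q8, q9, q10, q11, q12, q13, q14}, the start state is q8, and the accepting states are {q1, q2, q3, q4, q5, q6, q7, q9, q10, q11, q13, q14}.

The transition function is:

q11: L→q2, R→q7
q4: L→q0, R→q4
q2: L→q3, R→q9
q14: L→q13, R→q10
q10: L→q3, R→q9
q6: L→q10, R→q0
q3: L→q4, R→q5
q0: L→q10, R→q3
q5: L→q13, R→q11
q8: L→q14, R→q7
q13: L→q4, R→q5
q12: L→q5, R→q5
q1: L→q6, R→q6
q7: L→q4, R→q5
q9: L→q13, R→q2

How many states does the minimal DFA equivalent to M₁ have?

Reachable states from the start: {q0,q2,q3,q4,q5,q7,q8,q9,q10,q11,q13,q14}. Unreachable: {q1,q6,q12} — drop them.
P0 = {q2,q3,q4,q5,q7,q9,q10,q11,q13,q14} | {q0,q8}.
Refine {q2,q3,q4,q5,q7,q9,q10,q11,q13,q14} on symbol L: members go to different blocks, giving {q2,q3,q5,q7,q9,q10,q11,q13,q14} and {q4}.
Split {q2,q3,q5,q7,q9,q10,q11,q13,q14} by δ(·,L) → {q2,q5,q9,q10,q11,q14} and {q3,q7,q13}.
On input L, block {q2,q5,q9,q10,q11,q14} splits into {q2,q5,q9,q10,q14} and {q11}.
Refine {q2,q5,q9,q10,q14} on symbol R: members go to different blocks, giving {q2,q9,q10,q14} and {q5}.
Stable partition: {q2,q9,q10,q14} | {q0,q8} | {q4} | {q3,q7,q13} | {q11} | {q5} — 6 equivalence classes.

6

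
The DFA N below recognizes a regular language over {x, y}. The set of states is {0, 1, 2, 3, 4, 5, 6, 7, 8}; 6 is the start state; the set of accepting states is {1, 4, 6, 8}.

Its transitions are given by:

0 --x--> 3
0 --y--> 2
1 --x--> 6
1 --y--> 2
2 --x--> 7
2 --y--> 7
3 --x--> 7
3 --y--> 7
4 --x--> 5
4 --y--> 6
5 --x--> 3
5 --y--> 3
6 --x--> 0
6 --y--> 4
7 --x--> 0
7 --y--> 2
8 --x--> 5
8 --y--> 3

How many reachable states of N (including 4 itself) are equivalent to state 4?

2

First remove the unreachable states {1,8}; 7 states remain.
P0 = {4,6} | {0,2,3,5,7}.
The partition is now stable with 2 blocks: {4,6} | {0,2,3,5,7}.
State 4 belongs to the block {4,6}, which has 2 states.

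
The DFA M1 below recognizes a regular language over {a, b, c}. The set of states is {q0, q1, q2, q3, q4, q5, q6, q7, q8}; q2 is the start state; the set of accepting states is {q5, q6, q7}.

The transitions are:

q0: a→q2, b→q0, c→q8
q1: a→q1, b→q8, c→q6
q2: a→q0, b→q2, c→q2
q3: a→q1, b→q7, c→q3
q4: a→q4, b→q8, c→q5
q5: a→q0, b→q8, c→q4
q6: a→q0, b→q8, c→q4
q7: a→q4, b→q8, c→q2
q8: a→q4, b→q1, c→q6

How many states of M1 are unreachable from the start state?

2

No path from q2 leads to q3, q7; the other 7 states are all reachable.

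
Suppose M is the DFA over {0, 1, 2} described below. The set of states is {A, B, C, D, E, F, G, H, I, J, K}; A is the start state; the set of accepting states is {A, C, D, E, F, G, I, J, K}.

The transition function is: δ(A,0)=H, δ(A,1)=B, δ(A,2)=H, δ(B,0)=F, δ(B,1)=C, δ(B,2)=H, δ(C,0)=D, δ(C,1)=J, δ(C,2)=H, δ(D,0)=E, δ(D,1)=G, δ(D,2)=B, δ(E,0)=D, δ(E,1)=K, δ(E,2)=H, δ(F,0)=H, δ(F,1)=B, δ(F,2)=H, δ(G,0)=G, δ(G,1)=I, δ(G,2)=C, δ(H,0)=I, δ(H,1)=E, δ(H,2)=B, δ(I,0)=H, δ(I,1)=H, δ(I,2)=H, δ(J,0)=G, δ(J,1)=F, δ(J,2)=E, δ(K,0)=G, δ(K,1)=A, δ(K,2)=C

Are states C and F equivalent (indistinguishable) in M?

All states are reachable from the start state.
Start with accepting vs non-accepting: {A,C,D,E,F,G,I,J,K} | {B,H}.
On input 0, block {A,C,D,E,F,G,I,J,K} splits into {C,D,E,G,J,K} and {A,F,I}.
Refine {C,D,E,G,J,K} on symbol 1: members go to different blocks, giving {C,D,E} and {G,J,K}.
The partition is now stable with 4 blocks: {C,D,E} | {B,H} | {A,F,I} | {G,J,K}.
C and F end up in different blocks, so they are distinguishable. For instance, the string '0' is accepted from only C.

No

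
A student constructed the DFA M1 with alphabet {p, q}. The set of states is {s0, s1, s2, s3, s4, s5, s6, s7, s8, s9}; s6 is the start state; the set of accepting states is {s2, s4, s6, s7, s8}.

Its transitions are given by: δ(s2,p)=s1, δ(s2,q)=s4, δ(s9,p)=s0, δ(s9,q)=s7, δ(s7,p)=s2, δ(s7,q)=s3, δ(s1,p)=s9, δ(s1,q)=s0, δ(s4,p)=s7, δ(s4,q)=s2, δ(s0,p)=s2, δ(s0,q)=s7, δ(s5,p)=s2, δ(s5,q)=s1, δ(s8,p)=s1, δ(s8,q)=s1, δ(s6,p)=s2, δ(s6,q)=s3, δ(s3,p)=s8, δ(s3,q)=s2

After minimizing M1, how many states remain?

States {s5} cannot be reached from the start state, so discard them.
Start with accepting vs non-accepting: {s2,s4,s6,s7,s8} | {s0,s1,s3,s9}.
Split {s2,s4,s6,s7,s8} by δ(·,p) → {s4,s6,s7} and {s2,s8}.
Split {s4,s6,s7} by δ(·,p) → {s6,s7} and {s4}.
Split {s0,s1,s3,s9} by δ(·,p) → {s0,s3} and {s1,s9}.
Refine {s0,s3} on symbol q: members go to different blocks, giving {s0} and {s3}.
Split {s2,s8} by δ(·,q) → {s2} and {s8}.
Split {s1,s9} by δ(·,p) → {s1} and {s9}.
The partition is now stable with 8 blocks: {s6,s7} | {s0} | {s2} | {s4} | {s1} | {s3} | {s8} | {s9}.

8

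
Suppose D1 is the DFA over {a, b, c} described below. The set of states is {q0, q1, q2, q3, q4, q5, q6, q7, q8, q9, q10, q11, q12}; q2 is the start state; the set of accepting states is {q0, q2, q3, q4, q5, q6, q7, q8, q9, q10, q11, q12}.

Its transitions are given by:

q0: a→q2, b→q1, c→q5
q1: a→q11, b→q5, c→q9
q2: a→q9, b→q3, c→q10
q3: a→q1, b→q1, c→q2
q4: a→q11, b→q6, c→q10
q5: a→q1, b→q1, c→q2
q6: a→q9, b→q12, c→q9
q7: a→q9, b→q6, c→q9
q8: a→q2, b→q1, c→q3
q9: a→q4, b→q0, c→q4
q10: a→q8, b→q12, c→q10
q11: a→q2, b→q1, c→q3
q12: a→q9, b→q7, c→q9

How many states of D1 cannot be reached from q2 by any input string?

0

Exploring from q2, all states are eventually visited, so none are unreachable.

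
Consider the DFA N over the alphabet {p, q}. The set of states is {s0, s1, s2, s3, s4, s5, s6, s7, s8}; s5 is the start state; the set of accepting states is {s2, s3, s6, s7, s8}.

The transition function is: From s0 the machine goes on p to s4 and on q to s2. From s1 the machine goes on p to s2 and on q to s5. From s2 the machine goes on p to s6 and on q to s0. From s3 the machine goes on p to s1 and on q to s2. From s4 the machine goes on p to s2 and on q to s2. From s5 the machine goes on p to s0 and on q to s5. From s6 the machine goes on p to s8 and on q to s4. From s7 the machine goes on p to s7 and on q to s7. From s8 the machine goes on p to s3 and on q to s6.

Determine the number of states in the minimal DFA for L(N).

8

Reachable states from the start: {s0,s1,s2,s3,s4,s5,s6,s8}. Unreachable: {s7} — drop them.
Initial partition by acceptance: {s2,s3,s6,s8} | {s0,s1,s4,s5}.
Split {s2,s3,s6,s8} by δ(·,p) → {s2,s6,s8} and {s3}.
Refine {s2,s6,s8} on symbol p: members go to different blocks, giving {s2,s6} and {s8}.
Split {s2,s6} by δ(·,p) → {s2} and {s6}.
Refine {s0,s1,s4,s5} on symbol p: members go to different blocks, giving {s0,s5} and {s1,s4}.
Split {s0,s5} by δ(·,p) → {s0} and {s5}.
Split {s1,s4} by δ(·,q) → {s1} and {s4}.
No further refinement is possible. Final partition (8 blocks): {s2} | {s0} | {s3} | {s8} | {s6} | {s1} | {s5} | {s4}.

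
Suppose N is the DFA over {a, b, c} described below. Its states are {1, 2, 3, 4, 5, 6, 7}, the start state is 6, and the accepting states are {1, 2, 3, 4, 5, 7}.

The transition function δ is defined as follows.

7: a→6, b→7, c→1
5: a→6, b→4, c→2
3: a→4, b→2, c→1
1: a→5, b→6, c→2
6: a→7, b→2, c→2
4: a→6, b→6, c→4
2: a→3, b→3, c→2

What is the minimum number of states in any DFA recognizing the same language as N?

7

All states are reachable from the start state.
Start with accepting vs non-accepting: {1,2,3,4,5,7} | {6}.
Split {1,2,3,4,5,7} by δ(·,a) → {1,2,3} and {4,5,7}.
Refine {1,2,3} on symbol a: members go to different blocks, giving {1,3} and {2}.
Refine {1,3} on symbol b: members go to different blocks, giving {1} and {3}.
Refine {4,5,7} on symbol b: members go to different blocks, giving {5,7} and {4}.
Refine {5,7} on symbol b: members go to different blocks, giving {5} and {7}.
Stable partition: {1} | {6} | {5} | {2} | {3} | {4} | {7} — 7 equivalence classes.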